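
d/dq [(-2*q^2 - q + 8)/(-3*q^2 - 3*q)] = (q^2 + 16*q + 8)/(3*q^2*(q^2 + 2*q + 1))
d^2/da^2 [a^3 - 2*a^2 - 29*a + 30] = 6*a - 4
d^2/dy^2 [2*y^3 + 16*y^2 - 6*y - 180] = 12*y + 32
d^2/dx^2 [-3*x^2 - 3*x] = -6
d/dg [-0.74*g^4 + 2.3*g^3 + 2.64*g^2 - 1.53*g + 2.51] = -2.96*g^3 + 6.9*g^2 + 5.28*g - 1.53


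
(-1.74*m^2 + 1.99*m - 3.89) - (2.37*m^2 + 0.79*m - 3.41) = -4.11*m^2 + 1.2*m - 0.48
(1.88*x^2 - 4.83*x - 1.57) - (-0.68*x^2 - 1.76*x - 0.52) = 2.56*x^2 - 3.07*x - 1.05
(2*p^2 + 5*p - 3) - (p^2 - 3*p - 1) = p^2 + 8*p - 2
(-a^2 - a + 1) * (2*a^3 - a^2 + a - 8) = -2*a^5 - a^4 + 2*a^3 + 6*a^2 + 9*a - 8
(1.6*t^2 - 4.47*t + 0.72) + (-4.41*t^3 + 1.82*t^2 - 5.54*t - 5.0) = -4.41*t^3 + 3.42*t^2 - 10.01*t - 4.28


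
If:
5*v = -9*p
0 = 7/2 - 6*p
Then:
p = 7/12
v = -21/20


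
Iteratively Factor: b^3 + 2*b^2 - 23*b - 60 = (b - 5)*(b^2 + 7*b + 12) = (b - 5)*(b + 3)*(b + 4)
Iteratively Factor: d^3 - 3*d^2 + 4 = (d - 2)*(d^2 - d - 2) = (d - 2)^2*(d + 1)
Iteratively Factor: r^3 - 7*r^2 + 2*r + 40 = (r - 4)*(r^2 - 3*r - 10) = (r - 5)*(r - 4)*(r + 2)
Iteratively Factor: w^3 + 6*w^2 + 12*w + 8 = (w + 2)*(w^2 + 4*w + 4) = (w + 2)^2*(w + 2)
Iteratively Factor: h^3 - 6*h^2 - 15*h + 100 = (h + 4)*(h^2 - 10*h + 25) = (h - 5)*(h + 4)*(h - 5)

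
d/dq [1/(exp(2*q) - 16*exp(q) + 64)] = 2*(8 - exp(q))*exp(q)/(exp(2*q) - 16*exp(q) + 64)^2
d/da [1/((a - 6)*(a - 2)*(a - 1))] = (-(a - 6)*(a - 2) - (a - 6)*(a - 1) - (a - 2)*(a - 1))/((a - 6)^2*(a - 2)^2*(a - 1)^2)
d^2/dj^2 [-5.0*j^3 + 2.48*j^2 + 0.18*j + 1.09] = 4.96 - 30.0*j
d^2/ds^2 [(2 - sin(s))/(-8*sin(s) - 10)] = 13*(4*sin(s)^2 - 5*sin(s) - 8)/(2*(4*sin(s) + 5)^3)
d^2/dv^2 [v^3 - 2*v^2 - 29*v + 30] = 6*v - 4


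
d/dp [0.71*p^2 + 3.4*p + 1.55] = 1.42*p + 3.4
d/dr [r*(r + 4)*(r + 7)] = 3*r^2 + 22*r + 28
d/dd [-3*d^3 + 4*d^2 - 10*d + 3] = -9*d^2 + 8*d - 10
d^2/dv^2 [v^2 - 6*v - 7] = 2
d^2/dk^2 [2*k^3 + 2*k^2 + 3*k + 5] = 12*k + 4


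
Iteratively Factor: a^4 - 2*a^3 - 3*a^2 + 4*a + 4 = (a - 2)*(a^3 - 3*a - 2) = (a - 2)*(a + 1)*(a^2 - a - 2) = (a - 2)*(a + 1)^2*(a - 2)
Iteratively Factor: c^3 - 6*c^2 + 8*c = (c)*(c^2 - 6*c + 8) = c*(c - 2)*(c - 4)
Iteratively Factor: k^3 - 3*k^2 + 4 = (k + 1)*(k^2 - 4*k + 4) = (k - 2)*(k + 1)*(k - 2)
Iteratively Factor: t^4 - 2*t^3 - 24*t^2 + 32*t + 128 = (t + 2)*(t^3 - 4*t^2 - 16*t + 64) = (t + 2)*(t + 4)*(t^2 - 8*t + 16) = (t - 4)*(t + 2)*(t + 4)*(t - 4)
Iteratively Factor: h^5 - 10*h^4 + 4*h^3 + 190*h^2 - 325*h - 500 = (h - 5)*(h^4 - 5*h^3 - 21*h^2 + 85*h + 100) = (h - 5)^2*(h^3 - 21*h - 20) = (h - 5)^2*(h + 1)*(h^2 - h - 20) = (h - 5)^3*(h + 1)*(h + 4)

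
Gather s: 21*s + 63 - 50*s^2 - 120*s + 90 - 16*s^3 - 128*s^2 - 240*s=-16*s^3 - 178*s^2 - 339*s + 153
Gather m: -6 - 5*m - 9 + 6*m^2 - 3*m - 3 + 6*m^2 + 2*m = 12*m^2 - 6*m - 18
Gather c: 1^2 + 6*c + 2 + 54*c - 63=60*c - 60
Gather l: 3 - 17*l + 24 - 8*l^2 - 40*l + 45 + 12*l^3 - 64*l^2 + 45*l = 12*l^3 - 72*l^2 - 12*l + 72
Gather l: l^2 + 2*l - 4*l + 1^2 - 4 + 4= l^2 - 2*l + 1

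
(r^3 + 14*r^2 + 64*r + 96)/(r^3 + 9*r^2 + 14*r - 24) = (r + 4)/(r - 1)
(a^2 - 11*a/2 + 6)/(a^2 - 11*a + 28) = (a - 3/2)/(a - 7)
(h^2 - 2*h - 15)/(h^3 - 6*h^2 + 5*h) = (h + 3)/(h*(h - 1))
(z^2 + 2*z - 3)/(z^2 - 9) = (z - 1)/(z - 3)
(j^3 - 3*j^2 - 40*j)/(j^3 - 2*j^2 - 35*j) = (j - 8)/(j - 7)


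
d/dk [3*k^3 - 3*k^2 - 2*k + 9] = 9*k^2 - 6*k - 2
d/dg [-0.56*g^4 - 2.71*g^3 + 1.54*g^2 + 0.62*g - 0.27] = -2.24*g^3 - 8.13*g^2 + 3.08*g + 0.62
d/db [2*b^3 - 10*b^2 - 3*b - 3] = 6*b^2 - 20*b - 3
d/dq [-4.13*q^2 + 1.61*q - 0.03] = 1.61 - 8.26*q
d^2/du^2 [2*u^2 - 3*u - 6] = 4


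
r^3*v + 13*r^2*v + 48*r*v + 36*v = (r + 6)^2*(r*v + v)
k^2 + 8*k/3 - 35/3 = (k - 7/3)*(k + 5)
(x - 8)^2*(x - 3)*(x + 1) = x^4 - 18*x^3 + 93*x^2 - 80*x - 192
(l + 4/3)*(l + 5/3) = l^2 + 3*l + 20/9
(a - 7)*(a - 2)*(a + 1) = a^3 - 8*a^2 + 5*a + 14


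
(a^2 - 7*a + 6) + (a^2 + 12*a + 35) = 2*a^2 + 5*a + 41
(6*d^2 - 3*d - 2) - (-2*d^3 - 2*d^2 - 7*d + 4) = 2*d^3 + 8*d^2 + 4*d - 6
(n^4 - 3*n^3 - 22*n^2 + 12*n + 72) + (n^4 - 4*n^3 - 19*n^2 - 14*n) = 2*n^4 - 7*n^3 - 41*n^2 - 2*n + 72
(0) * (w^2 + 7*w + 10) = 0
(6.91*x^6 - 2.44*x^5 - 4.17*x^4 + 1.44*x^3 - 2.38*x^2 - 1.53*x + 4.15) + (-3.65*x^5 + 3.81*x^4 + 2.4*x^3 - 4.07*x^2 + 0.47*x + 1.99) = 6.91*x^6 - 6.09*x^5 - 0.36*x^4 + 3.84*x^3 - 6.45*x^2 - 1.06*x + 6.14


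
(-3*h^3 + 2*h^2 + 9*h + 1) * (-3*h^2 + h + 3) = 9*h^5 - 9*h^4 - 34*h^3 + 12*h^2 + 28*h + 3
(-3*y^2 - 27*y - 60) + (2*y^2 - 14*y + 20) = -y^2 - 41*y - 40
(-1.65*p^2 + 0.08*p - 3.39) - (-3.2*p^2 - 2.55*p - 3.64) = 1.55*p^2 + 2.63*p + 0.25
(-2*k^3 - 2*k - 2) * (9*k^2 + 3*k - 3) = -18*k^5 - 6*k^4 - 12*k^3 - 24*k^2 + 6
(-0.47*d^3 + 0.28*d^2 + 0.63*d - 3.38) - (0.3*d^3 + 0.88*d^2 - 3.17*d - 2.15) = -0.77*d^3 - 0.6*d^2 + 3.8*d - 1.23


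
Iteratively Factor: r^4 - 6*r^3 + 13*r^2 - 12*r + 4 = (r - 1)*(r^3 - 5*r^2 + 8*r - 4) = (r - 2)*(r - 1)*(r^2 - 3*r + 2) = (r - 2)^2*(r - 1)*(r - 1)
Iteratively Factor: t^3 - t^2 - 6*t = (t)*(t^2 - t - 6) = t*(t + 2)*(t - 3)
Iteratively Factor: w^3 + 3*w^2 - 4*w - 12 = (w + 2)*(w^2 + w - 6) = (w + 2)*(w + 3)*(w - 2)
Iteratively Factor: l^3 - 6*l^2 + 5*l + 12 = (l + 1)*(l^2 - 7*l + 12) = (l - 4)*(l + 1)*(l - 3)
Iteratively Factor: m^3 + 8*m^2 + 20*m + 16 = (m + 4)*(m^2 + 4*m + 4) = (m + 2)*(m + 4)*(m + 2)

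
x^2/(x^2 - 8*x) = x/(x - 8)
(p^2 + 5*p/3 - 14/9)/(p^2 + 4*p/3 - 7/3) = (p - 2/3)/(p - 1)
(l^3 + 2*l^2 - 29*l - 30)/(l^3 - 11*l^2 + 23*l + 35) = (l + 6)/(l - 7)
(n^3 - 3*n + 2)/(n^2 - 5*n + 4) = (n^2 + n - 2)/(n - 4)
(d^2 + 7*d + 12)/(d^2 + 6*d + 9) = (d + 4)/(d + 3)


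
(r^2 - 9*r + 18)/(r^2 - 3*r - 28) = (-r^2 + 9*r - 18)/(-r^2 + 3*r + 28)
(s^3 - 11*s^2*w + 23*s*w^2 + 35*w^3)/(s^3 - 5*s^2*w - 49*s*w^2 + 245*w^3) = (s + w)/(s + 7*w)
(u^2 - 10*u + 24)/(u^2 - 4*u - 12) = (u - 4)/(u + 2)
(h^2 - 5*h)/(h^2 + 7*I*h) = (h - 5)/(h + 7*I)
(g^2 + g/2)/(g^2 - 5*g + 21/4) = 2*g*(2*g + 1)/(4*g^2 - 20*g + 21)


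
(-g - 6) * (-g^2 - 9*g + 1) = g^3 + 15*g^2 + 53*g - 6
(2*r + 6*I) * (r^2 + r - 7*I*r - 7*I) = 2*r^3 + 2*r^2 - 8*I*r^2 + 42*r - 8*I*r + 42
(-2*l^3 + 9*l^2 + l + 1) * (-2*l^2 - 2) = 4*l^5 - 18*l^4 + 2*l^3 - 20*l^2 - 2*l - 2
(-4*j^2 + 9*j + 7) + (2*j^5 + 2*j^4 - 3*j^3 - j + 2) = 2*j^5 + 2*j^4 - 3*j^3 - 4*j^2 + 8*j + 9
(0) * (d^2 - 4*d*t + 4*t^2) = 0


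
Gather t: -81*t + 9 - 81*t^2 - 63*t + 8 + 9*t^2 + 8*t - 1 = -72*t^2 - 136*t + 16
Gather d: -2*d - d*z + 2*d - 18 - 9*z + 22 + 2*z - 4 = -d*z - 7*z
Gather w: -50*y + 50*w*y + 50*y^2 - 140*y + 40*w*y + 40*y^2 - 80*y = 90*w*y + 90*y^2 - 270*y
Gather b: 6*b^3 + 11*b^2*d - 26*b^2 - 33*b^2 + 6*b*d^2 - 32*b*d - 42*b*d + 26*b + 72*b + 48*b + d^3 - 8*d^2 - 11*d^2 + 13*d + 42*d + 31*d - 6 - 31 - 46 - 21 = 6*b^3 + b^2*(11*d - 59) + b*(6*d^2 - 74*d + 146) + d^3 - 19*d^2 + 86*d - 104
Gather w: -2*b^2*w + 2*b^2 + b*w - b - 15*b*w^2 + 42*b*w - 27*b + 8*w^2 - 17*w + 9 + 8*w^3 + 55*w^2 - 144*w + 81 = 2*b^2 - 28*b + 8*w^3 + w^2*(63 - 15*b) + w*(-2*b^2 + 43*b - 161) + 90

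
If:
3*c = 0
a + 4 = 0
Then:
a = -4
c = 0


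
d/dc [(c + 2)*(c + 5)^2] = 3*(c + 3)*(c + 5)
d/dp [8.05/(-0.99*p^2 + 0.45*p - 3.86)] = (15.939*p - 3.6225)/(0.99*p^2 - 0.45*p + 3.86)^2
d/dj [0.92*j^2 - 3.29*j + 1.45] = 1.84*j - 3.29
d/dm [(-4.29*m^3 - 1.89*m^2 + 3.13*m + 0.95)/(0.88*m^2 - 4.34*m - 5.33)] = (-3.7752*m^4 + 37.2372*m^3 + 74.0453*m^2 + 18.4754*m - 12.5599)/(0.7744*m^4 - 7.6384*m^3 + 9.4548*m^2 + 46.2644*m + 28.4089)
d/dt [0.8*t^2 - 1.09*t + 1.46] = 1.6*t - 1.09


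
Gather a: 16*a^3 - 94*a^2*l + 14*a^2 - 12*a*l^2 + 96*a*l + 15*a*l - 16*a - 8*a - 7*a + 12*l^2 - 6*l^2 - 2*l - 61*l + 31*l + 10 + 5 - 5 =16*a^3 + a^2*(14 - 94*l) + a*(-12*l^2 + 111*l - 31) + 6*l^2 - 32*l + 10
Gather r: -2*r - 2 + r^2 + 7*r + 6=r^2 + 5*r + 4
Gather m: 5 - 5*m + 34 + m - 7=32 - 4*m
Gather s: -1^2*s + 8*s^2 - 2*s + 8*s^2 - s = 16*s^2 - 4*s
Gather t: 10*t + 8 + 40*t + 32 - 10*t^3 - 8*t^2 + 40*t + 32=-10*t^3 - 8*t^2 + 90*t + 72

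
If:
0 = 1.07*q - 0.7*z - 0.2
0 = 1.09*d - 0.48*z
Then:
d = 0.440366972477064*z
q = 0.654205607476635*z + 0.186915887850467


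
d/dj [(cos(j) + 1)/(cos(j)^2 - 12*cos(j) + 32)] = (cos(j)^2 + 2*cos(j) - 44)*sin(j)/(cos(j)^2 - 12*cos(j) + 32)^2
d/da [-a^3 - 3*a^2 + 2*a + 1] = -3*a^2 - 6*a + 2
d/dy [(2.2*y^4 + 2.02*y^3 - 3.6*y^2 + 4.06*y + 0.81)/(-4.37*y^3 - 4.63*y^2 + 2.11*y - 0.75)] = (-9.614*y^6 - 20.372*y^5 - 11.1586*y^4 + 37.4088*y^3 + 17.2759*y^2 + 12.9006*y - 4.7541)/(19.0969*y^6 + 40.4662*y^5 + 2.9955*y^4 - 12.9836*y^3 + 11.3971*y^2 - 3.165*y + 0.5625)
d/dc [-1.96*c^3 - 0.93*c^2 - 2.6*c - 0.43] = -5.88*c^2 - 1.86*c - 2.6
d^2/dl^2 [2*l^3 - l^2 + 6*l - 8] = 12*l - 2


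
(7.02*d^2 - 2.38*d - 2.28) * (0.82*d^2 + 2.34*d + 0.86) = 5.7564*d^4 + 14.4752*d^3 - 1.4016*d^2 - 7.382*d - 1.9608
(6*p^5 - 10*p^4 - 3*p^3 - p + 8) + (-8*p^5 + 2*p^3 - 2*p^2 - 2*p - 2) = -2*p^5 - 10*p^4 - p^3 - 2*p^2 - 3*p + 6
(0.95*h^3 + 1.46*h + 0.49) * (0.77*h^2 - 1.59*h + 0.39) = 0.7315*h^5 - 1.5105*h^4 + 1.4947*h^3 - 1.9441*h^2 - 0.2097*h + 0.1911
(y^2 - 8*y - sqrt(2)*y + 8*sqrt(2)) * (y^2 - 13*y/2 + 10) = y^4 - 29*y^3/2 - sqrt(2)*y^3 + 29*sqrt(2)*y^2/2 + 62*y^2 - 62*sqrt(2)*y - 80*y + 80*sqrt(2)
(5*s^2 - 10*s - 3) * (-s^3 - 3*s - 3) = -5*s^5 + 10*s^4 - 12*s^3 + 15*s^2 + 39*s + 9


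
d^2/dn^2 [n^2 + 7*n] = 2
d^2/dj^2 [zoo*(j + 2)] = 0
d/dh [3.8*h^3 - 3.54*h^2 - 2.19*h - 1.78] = 11.4*h^2 - 7.08*h - 2.19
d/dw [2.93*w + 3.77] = 2.93000000000000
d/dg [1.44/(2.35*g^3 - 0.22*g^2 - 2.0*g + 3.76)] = (-10.152*g^2 + 0.6336*g + 2.88)/(2.35*g^3 - 0.22*g^2 - 2.0*g + 3.76)^2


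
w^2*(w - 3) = w^3 - 3*w^2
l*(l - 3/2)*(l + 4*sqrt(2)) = l^3 - 3*l^2/2 + 4*sqrt(2)*l^2 - 6*sqrt(2)*l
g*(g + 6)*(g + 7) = g^3 + 13*g^2 + 42*g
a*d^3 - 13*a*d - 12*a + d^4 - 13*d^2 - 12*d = (a + d)*(d - 4)*(d + 1)*(d + 3)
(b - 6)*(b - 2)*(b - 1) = b^3 - 9*b^2 + 20*b - 12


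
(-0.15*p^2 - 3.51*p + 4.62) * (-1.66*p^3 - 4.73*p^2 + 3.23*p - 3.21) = 0.249*p^5 + 6.5361*p^4 + 8.4486*p^3 - 32.7084*p^2 + 26.1897*p - 14.8302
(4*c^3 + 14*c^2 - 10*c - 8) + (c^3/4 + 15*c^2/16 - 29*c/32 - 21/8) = 17*c^3/4 + 239*c^2/16 - 349*c/32 - 85/8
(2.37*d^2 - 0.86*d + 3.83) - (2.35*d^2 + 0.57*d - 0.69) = 0.02*d^2 - 1.43*d + 4.52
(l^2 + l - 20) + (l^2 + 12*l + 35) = 2*l^2 + 13*l + 15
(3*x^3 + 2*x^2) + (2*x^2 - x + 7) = 3*x^3 + 4*x^2 - x + 7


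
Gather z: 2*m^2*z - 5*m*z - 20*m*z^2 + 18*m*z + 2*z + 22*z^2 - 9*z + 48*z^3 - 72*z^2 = 48*z^3 + z^2*(-20*m - 50) + z*(2*m^2 + 13*m - 7)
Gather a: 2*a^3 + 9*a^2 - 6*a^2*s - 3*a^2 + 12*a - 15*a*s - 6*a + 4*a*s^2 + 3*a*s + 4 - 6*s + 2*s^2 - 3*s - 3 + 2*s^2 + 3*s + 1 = 2*a^3 + a^2*(6 - 6*s) + a*(4*s^2 - 12*s + 6) + 4*s^2 - 6*s + 2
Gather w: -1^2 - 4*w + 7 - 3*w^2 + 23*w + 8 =-3*w^2 + 19*w + 14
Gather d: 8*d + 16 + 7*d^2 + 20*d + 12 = 7*d^2 + 28*d + 28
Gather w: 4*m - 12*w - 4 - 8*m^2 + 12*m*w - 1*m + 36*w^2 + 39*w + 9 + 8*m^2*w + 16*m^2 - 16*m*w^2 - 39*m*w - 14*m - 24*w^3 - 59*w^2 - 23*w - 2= 8*m^2 - 11*m - 24*w^3 + w^2*(-16*m - 23) + w*(8*m^2 - 27*m + 4) + 3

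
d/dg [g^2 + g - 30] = 2*g + 1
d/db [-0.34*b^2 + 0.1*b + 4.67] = 0.1 - 0.68*b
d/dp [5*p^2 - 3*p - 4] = 10*p - 3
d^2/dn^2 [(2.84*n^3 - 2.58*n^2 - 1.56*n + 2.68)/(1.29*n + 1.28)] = (9.452088*n^3 + 28.136448*n^2 + 27.918336*n + 5.617176)/(2.146689*n^3 + 6.390144*n^2 + 6.340608*n + 2.097152)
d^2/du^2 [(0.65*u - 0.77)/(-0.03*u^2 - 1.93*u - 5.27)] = (-(0.06*u + 1.93)*(0.12*u + 3.86)*(0.65*u - 0.77) + (0.117*u + 2.4628)*(0.03*u^2 + 1.93*u + 5.27))/(0.03*u^2 + 1.93*u + 5.27)^3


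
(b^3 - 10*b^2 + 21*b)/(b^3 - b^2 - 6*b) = (b - 7)/(b + 2)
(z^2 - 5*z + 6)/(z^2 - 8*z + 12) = (z - 3)/(z - 6)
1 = 1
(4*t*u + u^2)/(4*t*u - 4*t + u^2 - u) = u/(u - 1)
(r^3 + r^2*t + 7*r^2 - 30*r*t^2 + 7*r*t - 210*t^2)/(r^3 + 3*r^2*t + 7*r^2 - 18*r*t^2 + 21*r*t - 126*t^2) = (r - 5*t)/(r - 3*t)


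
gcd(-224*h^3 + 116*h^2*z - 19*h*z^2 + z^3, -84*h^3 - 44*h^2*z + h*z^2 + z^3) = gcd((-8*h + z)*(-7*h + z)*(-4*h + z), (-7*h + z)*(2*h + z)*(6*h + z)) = -7*h + z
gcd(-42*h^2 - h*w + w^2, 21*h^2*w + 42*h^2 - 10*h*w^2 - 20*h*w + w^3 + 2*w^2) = -7*h + w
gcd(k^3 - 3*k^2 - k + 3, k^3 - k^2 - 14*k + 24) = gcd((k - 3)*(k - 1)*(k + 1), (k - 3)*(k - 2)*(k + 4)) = k - 3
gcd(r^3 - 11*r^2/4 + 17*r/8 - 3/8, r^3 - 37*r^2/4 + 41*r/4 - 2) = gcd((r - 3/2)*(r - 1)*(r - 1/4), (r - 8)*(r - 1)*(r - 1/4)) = r^2 - 5*r/4 + 1/4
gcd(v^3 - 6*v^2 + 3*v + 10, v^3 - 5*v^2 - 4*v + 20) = v^2 - 7*v + 10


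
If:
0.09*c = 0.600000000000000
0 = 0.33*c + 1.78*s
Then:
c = 6.67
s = -1.24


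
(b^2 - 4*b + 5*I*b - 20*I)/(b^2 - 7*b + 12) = (b + 5*I)/(b - 3)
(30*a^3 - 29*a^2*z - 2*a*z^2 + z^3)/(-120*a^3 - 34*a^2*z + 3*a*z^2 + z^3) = (-a + z)/(4*a + z)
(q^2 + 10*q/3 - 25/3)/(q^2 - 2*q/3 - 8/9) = 3*(-3*q^2 - 10*q + 25)/(-9*q^2 + 6*q + 8)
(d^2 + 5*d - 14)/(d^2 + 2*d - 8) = (d + 7)/(d + 4)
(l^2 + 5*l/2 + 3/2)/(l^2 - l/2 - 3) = (l + 1)/(l - 2)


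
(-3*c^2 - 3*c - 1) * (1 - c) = 3*c^3 - 2*c - 1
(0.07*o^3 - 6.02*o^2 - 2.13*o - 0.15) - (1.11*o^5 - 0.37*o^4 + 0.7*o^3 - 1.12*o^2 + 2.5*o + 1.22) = -1.11*o^5 + 0.37*o^4 - 0.63*o^3 - 4.9*o^2 - 4.63*o - 1.37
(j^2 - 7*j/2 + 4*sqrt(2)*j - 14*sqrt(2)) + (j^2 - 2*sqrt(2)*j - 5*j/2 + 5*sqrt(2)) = 2*j^2 - 6*j + 2*sqrt(2)*j - 9*sqrt(2)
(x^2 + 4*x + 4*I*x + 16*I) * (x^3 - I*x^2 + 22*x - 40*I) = x^5 + 4*x^4 + 3*I*x^4 + 26*x^3 + 12*I*x^3 + 104*x^2 + 48*I*x^2 + 160*x + 192*I*x + 640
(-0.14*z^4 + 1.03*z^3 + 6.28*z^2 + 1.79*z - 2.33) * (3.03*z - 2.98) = -0.4242*z^5 + 3.5381*z^4 + 15.959*z^3 - 13.2907*z^2 - 12.3941*z + 6.9434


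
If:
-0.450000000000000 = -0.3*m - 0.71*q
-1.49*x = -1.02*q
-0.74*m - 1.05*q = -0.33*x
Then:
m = -1.33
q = 1.20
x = 0.82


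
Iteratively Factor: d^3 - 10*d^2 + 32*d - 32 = (d - 4)*(d^2 - 6*d + 8) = (d - 4)^2*(d - 2)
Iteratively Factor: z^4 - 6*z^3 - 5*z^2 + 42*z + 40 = (z + 2)*(z^3 - 8*z^2 + 11*z + 20) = (z - 4)*(z + 2)*(z^2 - 4*z - 5) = (z - 5)*(z - 4)*(z + 2)*(z + 1)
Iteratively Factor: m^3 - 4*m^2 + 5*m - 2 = (m - 1)*(m^2 - 3*m + 2) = (m - 1)^2*(m - 2)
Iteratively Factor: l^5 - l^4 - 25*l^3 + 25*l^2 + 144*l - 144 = (l - 3)*(l^4 + 2*l^3 - 19*l^2 - 32*l + 48) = (l - 3)*(l + 3)*(l^3 - l^2 - 16*l + 16) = (l - 4)*(l - 3)*(l + 3)*(l^2 + 3*l - 4) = (l - 4)*(l - 3)*(l + 3)*(l + 4)*(l - 1)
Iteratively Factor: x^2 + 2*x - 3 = (x - 1)*(x + 3)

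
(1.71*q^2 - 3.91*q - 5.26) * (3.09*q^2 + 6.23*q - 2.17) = 5.2839*q^4 - 1.4286*q^3 - 44.3234*q^2 - 24.2851*q + 11.4142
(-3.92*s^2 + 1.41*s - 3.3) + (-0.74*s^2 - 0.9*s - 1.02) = -4.66*s^2 + 0.51*s - 4.32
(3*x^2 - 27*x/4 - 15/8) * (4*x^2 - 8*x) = 12*x^4 - 51*x^3 + 93*x^2/2 + 15*x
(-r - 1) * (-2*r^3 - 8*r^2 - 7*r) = 2*r^4 + 10*r^3 + 15*r^2 + 7*r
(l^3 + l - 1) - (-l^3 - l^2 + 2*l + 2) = 2*l^3 + l^2 - l - 3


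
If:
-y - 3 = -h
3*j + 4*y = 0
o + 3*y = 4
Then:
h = y + 3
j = -4*y/3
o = 4 - 3*y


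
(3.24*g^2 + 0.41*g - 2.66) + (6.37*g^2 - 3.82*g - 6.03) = 9.61*g^2 - 3.41*g - 8.69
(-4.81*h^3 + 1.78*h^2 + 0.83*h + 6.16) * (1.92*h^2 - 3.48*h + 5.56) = -9.2352*h^5 + 20.1564*h^4 - 31.3444*h^3 + 18.8356*h^2 - 16.822*h + 34.2496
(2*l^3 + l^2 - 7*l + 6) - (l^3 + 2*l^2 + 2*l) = l^3 - l^2 - 9*l + 6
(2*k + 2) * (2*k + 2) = 4*k^2 + 8*k + 4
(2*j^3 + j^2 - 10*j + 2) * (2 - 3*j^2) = -6*j^5 - 3*j^4 + 34*j^3 - 4*j^2 - 20*j + 4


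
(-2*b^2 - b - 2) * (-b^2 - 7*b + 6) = 2*b^4 + 15*b^3 - 3*b^2 + 8*b - 12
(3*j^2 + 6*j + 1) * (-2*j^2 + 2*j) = -6*j^4 - 6*j^3 + 10*j^2 + 2*j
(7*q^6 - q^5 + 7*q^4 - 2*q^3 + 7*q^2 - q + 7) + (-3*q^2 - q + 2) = 7*q^6 - q^5 + 7*q^4 - 2*q^3 + 4*q^2 - 2*q + 9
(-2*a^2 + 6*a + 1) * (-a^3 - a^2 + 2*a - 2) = 2*a^5 - 4*a^4 - 11*a^3 + 15*a^2 - 10*a - 2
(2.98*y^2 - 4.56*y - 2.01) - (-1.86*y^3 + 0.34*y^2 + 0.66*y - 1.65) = 1.86*y^3 + 2.64*y^2 - 5.22*y - 0.36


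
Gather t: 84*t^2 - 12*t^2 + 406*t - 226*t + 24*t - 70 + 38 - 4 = 72*t^2 + 204*t - 36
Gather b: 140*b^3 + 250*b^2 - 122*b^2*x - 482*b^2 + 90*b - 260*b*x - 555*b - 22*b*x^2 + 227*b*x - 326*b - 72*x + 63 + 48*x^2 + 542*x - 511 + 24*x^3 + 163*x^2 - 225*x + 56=140*b^3 + b^2*(-122*x - 232) + b*(-22*x^2 - 33*x - 791) + 24*x^3 + 211*x^2 + 245*x - 392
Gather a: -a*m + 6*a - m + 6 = a*(6 - m) - m + 6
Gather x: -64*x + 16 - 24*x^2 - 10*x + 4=-24*x^2 - 74*x + 20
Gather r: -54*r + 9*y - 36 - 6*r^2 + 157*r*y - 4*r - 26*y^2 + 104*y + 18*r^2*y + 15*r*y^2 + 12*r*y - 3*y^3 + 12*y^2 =r^2*(18*y - 6) + r*(15*y^2 + 169*y - 58) - 3*y^3 - 14*y^2 + 113*y - 36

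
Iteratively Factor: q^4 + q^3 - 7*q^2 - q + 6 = (q - 2)*(q^3 + 3*q^2 - q - 3) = (q - 2)*(q + 3)*(q^2 - 1) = (q - 2)*(q - 1)*(q + 3)*(q + 1)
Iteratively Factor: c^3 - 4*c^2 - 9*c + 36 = (c + 3)*(c^2 - 7*c + 12) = (c - 4)*(c + 3)*(c - 3)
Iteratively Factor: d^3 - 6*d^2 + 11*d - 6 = (d - 3)*(d^2 - 3*d + 2) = (d - 3)*(d - 2)*(d - 1)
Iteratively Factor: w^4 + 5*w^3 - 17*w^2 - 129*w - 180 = (w + 3)*(w^3 + 2*w^2 - 23*w - 60) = (w + 3)^2*(w^2 - w - 20) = (w + 3)^2*(w + 4)*(w - 5)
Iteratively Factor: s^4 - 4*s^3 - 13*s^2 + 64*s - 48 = (s - 3)*(s^3 - s^2 - 16*s + 16) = (s - 3)*(s - 1)*(s^2 - 16) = (s - 3)*(s - 1)*(s + 4)*(s - 4)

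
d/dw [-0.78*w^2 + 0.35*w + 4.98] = 0.35 - 1.56*w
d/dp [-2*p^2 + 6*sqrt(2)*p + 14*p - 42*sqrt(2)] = -4*p + 6*sqrt(2) + 14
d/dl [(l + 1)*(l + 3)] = 2*l + 4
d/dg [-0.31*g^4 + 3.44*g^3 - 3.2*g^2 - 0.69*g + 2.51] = -1.24*g^3 + 10.32*g^2 - 6.4*g - 0.69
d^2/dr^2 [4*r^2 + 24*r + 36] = 8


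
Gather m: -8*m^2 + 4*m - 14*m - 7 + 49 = -8*m^2 - 10*m + 42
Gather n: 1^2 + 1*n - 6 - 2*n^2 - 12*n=-2*n^2 - 11*n - 5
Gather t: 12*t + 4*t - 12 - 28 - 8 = 16*t - 48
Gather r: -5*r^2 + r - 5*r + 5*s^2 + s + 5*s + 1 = -5*r^2 - 4*r + 5*s^2 + 6*s + 1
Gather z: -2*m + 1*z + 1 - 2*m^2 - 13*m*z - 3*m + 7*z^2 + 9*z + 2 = -2*m^2 - 5*m + 7*z^2 + z*(10 - 13*m) + 3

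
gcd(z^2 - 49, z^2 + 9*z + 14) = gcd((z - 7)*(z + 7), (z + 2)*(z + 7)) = z + 7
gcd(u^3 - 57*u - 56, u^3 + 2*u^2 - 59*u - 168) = u^2 - u - 56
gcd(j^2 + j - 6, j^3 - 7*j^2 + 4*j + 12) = j - 2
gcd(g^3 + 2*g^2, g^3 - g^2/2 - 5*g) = g^2 + 2*g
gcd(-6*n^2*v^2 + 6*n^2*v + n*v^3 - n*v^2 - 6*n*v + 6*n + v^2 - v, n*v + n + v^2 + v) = 1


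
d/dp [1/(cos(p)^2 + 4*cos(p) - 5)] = 2*(cos(p) + 2)*sin(p)/(cos(p)^2 + 4*cos(p) - 5)^2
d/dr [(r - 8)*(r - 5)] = 2*r - 13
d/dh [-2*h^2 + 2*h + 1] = 2 - 4*h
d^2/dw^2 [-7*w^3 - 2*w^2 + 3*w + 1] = -42*w - 4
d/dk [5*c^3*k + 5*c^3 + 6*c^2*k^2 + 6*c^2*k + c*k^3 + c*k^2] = c*(5*c^2 + 12*c*k + 6*c + 3*k^2 + 2*k)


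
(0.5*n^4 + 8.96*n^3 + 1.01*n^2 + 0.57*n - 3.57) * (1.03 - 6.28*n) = -3.14*n^5 - 55.7538*n^4 + 2.886*n^3 - 2.5393*n^2 + 23.0067*n - 3.6771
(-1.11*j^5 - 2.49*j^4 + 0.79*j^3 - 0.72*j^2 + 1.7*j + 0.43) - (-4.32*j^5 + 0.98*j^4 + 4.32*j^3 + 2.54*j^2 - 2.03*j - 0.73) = 3.21*j^5 - 3.47*j^4 - 3.53*j^3 - 3.26*j^2 + 3.73*j + 1.16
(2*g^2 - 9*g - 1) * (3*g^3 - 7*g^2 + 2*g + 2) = 6*g^5 - 41*g^4 + 64*g^3 - 7*g^2 - 20*g - 2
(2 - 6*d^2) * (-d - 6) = 6*d^3 + 36*d^2 - 2*d - 12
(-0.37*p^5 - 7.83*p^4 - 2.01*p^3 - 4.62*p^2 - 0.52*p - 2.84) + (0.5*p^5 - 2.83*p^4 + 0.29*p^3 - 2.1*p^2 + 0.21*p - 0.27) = 0.13*p^5 - 10.66*p^4 - 1.72*p^3 - 6.72*p^2 - 0.31*p - 3.11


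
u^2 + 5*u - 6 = (u - 1)*(u + 6)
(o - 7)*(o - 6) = o^2 - 13*o + 42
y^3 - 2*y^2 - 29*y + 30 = (y - 6)*(y - 1)*(y + 5)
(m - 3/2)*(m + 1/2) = m^2 - m - 3/4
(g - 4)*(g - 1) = g^2 - 5*g + 4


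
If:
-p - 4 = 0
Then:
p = -4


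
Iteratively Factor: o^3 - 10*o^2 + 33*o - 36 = (o - 3)*(o^2 - 7*o + 12) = (o - 4)*(o - 3)*(o - 3)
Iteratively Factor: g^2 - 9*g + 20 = (g - 5)*(g - 4)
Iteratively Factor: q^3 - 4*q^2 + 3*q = (q)*(q^2 - 4*q + 3) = q*(q - 3)*(q - 1)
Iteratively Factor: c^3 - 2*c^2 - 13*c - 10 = (c + 1)*(c^2 - 3*c - 10) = (c + 1)*(c + 2)*(c - 5)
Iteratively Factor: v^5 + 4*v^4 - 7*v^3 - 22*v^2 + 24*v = (v + 3)*(v^4 + v^3 - 10*v^2 + 8*v) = (v - 1)*(v + 3)*(v^3 + 2*v^2 - 8*v) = v*(v - 1)*(v + 3)*(v^2 + 2*v - 8) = v*(v - 1)*(v + 3)*(v + 4)*(v - 2)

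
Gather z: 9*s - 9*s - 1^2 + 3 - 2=0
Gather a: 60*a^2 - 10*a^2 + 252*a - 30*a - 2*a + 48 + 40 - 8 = 50*a^2 + 220*a + 80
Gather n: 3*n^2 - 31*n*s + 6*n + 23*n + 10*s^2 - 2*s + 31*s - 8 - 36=3*n^2 + n*(29 - 31*s) + 10*s^2 + 29*s - 44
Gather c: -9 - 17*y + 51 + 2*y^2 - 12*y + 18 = 2*y^2 - 29*y + 60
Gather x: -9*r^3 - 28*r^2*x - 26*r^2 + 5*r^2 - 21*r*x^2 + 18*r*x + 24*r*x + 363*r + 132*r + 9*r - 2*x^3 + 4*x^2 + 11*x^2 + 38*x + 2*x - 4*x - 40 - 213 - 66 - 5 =-9*r^3 - 21*r^2 + 504*r - 2*x^3 + x^2*(15 - 21*r) + x*(-28*r^2 + 42*r + 36) - 324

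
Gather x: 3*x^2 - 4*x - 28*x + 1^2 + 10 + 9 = 3*x^2 - 32*x + 20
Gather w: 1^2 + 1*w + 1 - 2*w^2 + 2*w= -2*w^2 + 3*w + 2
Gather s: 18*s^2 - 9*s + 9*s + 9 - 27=18*s^2 - 18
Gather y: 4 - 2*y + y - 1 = 3 - y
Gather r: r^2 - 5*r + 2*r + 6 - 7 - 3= r^2 - 3*r - 4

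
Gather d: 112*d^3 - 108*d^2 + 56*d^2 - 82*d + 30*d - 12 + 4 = 112*d^3 - 52*d^2 - 52*d - 8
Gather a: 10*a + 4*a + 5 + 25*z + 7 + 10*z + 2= 14*a + 35*z + 14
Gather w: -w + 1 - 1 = -w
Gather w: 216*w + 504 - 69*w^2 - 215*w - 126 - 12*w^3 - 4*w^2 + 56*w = -12*w^3 - 73*w^2 + 57*w + 378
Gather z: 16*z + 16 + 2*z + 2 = 18*z + 18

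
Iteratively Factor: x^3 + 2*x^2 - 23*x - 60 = (x + 4)*(x^2 - 2*x - 15) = (x - 5)*(x + 4)*(x + 3)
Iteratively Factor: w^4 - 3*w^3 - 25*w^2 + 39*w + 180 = (w - 5)*(w^3 + 2*w^2 - 15*w - 36) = (w - 5)*(w + 3)*(w^2 - w - 12) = (w - 5)*(w + 3)^2*(w - 4)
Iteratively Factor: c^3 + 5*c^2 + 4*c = (c)*(c^2 + 5*c + 4) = c*(c + 4)*(c + 1)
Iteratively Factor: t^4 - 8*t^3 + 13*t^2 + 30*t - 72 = (t - 3)*(t^3 - 5*t^2 - 2*t + 24) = (t - 4)*(t - 3)*(t^2 - t - 6) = (t - 4)*(t - 3)^2*(t + 2)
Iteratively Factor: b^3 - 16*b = (b + 4)*(b^2 - 4*b) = (b - 4)*(b + 4)*(b)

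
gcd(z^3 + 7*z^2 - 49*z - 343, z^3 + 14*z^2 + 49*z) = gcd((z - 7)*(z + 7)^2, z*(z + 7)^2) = z^2 + 14*z + 49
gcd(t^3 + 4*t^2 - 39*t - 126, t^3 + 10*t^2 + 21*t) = t^2 + 10*t + 21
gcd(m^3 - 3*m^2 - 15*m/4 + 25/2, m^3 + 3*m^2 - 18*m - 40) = m + 2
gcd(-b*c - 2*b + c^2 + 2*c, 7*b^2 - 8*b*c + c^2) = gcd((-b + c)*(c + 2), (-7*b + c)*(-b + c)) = b - c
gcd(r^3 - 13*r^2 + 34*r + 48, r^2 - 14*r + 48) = r^2 - 14*r + 48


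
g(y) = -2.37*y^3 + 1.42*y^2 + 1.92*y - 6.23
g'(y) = -7.11*y^2 + 2.84*y + 1.92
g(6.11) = -482.08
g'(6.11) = -246.16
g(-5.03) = 321.65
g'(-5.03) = -192.25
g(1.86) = -13.00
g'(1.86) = -17.40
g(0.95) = -5.16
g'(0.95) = -1.80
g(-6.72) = 764.20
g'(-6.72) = -338.24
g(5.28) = -305.36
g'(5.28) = -181.30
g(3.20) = -63.21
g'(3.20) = -61.80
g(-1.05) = -3.94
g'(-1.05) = -8.90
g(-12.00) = 4270.57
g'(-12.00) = -1056.00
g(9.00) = -1601.66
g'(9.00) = -548.43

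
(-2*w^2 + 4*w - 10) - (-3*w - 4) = -2*w^2 + 7*w - 6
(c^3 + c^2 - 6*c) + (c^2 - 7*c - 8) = c^3 + 2*c^2 - 13*c - 8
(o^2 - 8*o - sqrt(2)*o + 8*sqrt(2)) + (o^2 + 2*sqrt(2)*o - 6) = 2*o^2 - 8*o + sqrt(2)*o - 6 + 8*sqrt(2)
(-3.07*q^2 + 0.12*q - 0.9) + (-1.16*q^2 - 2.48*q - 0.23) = -4.23*q^2 - 2.36*q - 1.13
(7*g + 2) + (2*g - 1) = 9*g + 1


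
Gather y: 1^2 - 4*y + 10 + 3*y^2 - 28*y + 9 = 3*y^2 - 32*y + 20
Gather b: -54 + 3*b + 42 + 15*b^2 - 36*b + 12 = 15*b^2 - 33*b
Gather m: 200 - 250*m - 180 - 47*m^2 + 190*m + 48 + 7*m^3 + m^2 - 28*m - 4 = 7*m^3 - 46*m^2 - 88*m + 64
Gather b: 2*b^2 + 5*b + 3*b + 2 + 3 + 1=2*b^2 + 8*b + 6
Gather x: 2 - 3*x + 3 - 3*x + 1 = 6 - 6*x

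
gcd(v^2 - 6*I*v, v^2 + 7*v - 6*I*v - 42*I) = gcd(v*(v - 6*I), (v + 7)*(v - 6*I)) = v - 6*I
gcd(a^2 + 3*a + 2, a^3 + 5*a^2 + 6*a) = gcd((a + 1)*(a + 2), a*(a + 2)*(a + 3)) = a + 2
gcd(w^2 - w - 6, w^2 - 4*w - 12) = w + 2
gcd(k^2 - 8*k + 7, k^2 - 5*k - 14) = k - 7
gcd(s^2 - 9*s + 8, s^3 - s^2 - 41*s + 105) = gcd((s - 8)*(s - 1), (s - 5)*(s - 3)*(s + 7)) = 1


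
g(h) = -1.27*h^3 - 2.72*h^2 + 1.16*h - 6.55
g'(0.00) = 1.16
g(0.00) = -6.55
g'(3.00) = -49.45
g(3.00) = -61.84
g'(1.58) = -16.95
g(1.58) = -16.52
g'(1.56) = -16.60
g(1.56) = -16.18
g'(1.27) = -11.89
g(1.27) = -12.07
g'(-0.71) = 3.10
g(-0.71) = -8.29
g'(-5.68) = -90.86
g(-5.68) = 131.84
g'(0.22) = -0.22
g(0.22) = -6.44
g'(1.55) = -16.43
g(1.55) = -16.02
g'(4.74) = -110.23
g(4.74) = -197.41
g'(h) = -3.81*h^2 - 5.44*h + 1.16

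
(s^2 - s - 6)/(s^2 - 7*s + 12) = (s + 2)/(s - 4)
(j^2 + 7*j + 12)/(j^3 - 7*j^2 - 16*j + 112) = (j + 3)/(j^2 - 11*j + 28)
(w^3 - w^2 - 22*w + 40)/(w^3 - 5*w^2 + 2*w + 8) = (w + 5)/(w + 1)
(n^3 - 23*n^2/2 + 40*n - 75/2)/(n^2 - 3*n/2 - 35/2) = (2*n^2 - 13*n + 15)/(2*n + 7)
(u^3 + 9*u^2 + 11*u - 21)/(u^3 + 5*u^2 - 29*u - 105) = (u - 1)/(u - 5)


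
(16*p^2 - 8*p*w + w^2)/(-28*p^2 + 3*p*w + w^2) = (-4*p + w)/(7*p + w)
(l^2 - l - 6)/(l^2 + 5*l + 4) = (l^2 - l - 6)/(l^2 + 5*l + 4)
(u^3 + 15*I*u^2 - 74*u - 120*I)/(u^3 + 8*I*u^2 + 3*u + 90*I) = (u + 4*I)/(u - 3*I)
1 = 1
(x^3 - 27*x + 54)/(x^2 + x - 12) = (x^2 + 3*x - 18)/(x + 4)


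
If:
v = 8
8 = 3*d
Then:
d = 8/3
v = 8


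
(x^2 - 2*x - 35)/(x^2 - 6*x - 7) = (x + 5)/(x + 1)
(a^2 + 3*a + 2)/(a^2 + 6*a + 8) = (a + 1)/(a + 4)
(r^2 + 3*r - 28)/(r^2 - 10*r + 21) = (r^2 + 3*r - 28)/(r^2 - 10*r + 21)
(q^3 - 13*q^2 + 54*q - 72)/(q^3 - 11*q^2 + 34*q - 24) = (q - 3)/(q - 1)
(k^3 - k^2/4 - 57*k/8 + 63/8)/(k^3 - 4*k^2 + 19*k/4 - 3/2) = (4*k^2 + 5*k - 21)/(2*(2*k^2 - 5*k + 2))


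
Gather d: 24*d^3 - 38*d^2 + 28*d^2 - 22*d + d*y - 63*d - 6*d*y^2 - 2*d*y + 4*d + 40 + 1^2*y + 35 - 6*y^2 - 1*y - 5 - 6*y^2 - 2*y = 24*d^3 - 10*d^2 + d*(-6*y^2 - y - 81) - 12*y^2 - 2*y + 70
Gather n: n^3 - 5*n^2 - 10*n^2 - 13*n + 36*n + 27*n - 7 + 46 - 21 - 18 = n^3 - 15*n^2 + 50*n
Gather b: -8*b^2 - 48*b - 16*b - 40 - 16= -8*b^2 - 64*b - 56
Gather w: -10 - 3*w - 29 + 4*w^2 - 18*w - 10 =4*w^2 - 21*w - 49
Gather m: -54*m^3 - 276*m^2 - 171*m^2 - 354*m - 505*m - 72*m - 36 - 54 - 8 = -54*m^3 - 447*m^2 - 931*m - 98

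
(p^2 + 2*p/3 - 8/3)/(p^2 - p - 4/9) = 3*(p + 2)/(3*p + 1)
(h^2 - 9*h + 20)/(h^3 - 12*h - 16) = (h - 5)/(h^2 + 4*h + 4)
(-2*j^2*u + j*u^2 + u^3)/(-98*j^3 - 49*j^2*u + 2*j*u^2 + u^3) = u*(-j + u)/(-49*j^2 + u^2)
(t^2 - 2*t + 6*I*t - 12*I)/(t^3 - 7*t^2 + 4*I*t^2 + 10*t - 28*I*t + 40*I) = (t + 6*I)/(t^2 + t*(-5 + 4*I) - 20*I)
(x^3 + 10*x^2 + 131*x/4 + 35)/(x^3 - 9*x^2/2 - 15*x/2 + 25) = (x^2 + 15*x/2 + 14)/(x^2 - 7*x + 10)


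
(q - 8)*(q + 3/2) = q^2 - 13*q/2 - 12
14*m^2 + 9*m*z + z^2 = (2*m + z)*(7*m + z)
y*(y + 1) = y^2 + y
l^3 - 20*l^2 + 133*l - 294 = (l - 7)^2*(l - 6)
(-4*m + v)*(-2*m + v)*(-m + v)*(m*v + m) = -8*m^4*v - 8*m^4 + 14*m^3*v^2 + 14*m^3*v - 7*m^2*v^3 - 7*m^2*v^2 + m*v^4 + m*v^3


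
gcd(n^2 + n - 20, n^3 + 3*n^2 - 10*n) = n + 5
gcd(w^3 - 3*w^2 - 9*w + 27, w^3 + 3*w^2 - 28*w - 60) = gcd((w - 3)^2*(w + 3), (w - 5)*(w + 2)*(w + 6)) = 1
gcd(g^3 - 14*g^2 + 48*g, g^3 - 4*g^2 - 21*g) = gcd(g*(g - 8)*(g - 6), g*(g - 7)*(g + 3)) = g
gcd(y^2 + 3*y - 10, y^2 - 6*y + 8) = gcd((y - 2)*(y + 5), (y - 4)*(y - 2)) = y - 2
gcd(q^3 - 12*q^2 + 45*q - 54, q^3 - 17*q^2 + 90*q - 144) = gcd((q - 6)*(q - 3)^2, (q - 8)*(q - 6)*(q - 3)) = q^2 - 9*q + 18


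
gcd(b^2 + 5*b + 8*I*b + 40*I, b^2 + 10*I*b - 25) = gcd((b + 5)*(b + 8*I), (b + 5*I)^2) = 1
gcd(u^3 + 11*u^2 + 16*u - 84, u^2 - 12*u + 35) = 1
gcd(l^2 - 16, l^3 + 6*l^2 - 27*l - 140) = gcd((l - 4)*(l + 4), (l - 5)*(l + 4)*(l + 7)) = l + 4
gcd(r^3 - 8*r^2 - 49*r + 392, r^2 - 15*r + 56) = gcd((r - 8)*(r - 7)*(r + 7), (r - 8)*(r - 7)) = r^2 - 15*r + 56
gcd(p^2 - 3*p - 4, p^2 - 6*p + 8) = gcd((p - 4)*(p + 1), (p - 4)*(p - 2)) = p - 4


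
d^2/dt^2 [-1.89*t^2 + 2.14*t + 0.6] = -3.78000000000000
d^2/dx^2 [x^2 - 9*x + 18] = 2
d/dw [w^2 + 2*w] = 2*w + 2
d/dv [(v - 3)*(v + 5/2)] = 2*v - 1/2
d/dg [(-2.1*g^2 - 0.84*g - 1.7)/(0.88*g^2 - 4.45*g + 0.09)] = (10.0842*g^2 + 2.614*g - 7.6406)/(0.7744*g^4 - 7.832*g^3 + 19.9609*g^2 - 0.801*g + 0.0081)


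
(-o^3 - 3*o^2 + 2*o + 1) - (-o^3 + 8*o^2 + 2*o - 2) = 3 - 11*o^2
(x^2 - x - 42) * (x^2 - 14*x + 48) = x^4 - 15*x^3 + 20*x^2 + 540*x - 2016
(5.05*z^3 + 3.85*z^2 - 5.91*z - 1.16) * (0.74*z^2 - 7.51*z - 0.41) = 3.737*z^5 - 35.0765*z^4 - 35.3574*z^3 + 41.9472*z^2 + 11.1347*z + 0.4756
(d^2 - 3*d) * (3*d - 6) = 3*d^3 - 15*d^2 + 18*d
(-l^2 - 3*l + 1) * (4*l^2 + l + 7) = -4*l^4 - 13*l^3 - 6*l^2 - 20*l + 7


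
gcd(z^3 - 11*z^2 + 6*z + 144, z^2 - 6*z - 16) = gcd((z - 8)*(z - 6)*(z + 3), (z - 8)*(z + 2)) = z - 8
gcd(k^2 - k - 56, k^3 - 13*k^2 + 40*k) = k - 8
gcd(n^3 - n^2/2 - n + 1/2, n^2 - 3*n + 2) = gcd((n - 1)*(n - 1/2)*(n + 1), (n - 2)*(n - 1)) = n - 1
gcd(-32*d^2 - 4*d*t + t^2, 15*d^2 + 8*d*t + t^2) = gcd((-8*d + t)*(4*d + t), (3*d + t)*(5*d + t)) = 1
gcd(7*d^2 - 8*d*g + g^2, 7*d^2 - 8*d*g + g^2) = 7*d^2 - 8*d*g + g^2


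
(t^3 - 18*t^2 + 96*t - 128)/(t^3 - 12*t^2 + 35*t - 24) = (t^2 - 10*t + 16)/(t^2 - 4*t + 3)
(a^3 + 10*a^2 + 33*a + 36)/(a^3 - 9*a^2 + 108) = (a^2 + 7*a + 12)/(a^2 - 12*a + 36)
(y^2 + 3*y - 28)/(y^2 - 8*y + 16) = (y + 7)/(y - 4)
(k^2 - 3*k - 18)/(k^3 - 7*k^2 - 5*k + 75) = (k - 6)/(k^2 - 10*k + 25)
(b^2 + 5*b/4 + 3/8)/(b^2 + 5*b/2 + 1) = (b + 3/4)/(b + 2)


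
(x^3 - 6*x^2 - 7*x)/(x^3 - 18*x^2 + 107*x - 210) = x*(x + 1)/(x^2 - 11*x + 30)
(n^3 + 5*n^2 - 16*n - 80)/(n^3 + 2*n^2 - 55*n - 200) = (n^2 - 16)/(n^2 - 3*n - 40)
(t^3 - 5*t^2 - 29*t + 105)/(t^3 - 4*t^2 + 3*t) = (t^2 - 2*t - 35)/(t*(t - 1))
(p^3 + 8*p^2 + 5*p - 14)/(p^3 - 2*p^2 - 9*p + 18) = (p^3 + 8*p^2 + 5*p - 14)/(p^3 - 2*p^2 - 9*p + 18)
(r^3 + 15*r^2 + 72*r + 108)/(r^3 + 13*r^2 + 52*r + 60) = (r^2 + 9*r + 18)/(r^2 + 7*r + 10)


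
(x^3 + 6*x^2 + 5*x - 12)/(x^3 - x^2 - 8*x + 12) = (x^2 + 3*x - 4)/(x^2 - 4*x + 4)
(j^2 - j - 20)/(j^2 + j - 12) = (j - 5)/(j - 3)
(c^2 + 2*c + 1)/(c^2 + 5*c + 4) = (c + 1)/(c + 4)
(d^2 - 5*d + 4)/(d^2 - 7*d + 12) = (d - 1)/(d - 3)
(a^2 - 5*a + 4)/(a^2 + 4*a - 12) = (a^2 - 5*a + 4)/(a^2 + 4*a - 12)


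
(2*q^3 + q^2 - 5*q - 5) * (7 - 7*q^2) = -14*q^5 - 7*q^4 + 49*q^3 + 42*q^2 - 35*q - 35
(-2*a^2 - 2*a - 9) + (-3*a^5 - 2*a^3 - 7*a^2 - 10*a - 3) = -3*a^5 - 2*a^3 - 9*a^2 - 12*a - 12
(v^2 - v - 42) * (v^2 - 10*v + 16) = v^4 - 11*v^3 - 16*v^2 + 404*v - 672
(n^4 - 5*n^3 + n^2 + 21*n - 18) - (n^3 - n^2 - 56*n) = n^4 - 6*n^3 + 2*n^2 + 77*n - 18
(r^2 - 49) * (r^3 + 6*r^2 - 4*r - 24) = r^5 + 6*r^4 - 53*r^3 - 318*r^2 + 196*r + 1176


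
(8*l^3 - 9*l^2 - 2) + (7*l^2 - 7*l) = 8*l^3 - 2*l^2 - 7*l - 2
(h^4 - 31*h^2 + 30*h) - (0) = h^4 - 31*h^2 + 30*h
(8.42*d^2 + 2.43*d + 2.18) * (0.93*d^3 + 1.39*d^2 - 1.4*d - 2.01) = 7.8306*d^5 + 13.9637*d^4 - 6.3829*d^3 - 17.296*d^2 - 7.9363*d - 4.3818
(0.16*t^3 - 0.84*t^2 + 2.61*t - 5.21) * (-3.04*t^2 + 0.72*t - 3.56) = -0.4864*t^5 + 2.6688*t^4 - 9.1088*t^3 + 20.708*t^2 - 13.0428*t + 18.5476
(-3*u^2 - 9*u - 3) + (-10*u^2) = -13*u^2 - 9*u - 3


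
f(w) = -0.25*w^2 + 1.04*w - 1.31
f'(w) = 1.04 - 0.5*w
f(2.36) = -0.25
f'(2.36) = -0.14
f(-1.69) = -3.78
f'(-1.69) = 1.88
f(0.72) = -0.69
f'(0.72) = 0.68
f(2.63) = -0.30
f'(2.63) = -0.28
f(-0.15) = -1.47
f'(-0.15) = 1.12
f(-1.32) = -3.12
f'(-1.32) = 1.70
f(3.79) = -0.96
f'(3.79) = -0.86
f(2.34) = -0.25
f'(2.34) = -0.13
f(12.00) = -24.83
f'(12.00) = -4.96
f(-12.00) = -49.79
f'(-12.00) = 7.04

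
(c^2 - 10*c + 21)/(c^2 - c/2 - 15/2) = 2*(c - 7)/(2*c + 5)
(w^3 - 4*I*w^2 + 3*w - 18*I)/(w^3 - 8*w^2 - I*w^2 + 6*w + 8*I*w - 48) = (w - 3*I)/(w - 8)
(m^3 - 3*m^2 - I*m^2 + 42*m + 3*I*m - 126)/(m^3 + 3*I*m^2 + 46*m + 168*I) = (m - 3)/(m + 4*I)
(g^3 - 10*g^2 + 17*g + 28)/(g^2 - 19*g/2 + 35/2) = 2*(g^2 - 3*g - 4)/(2*g - 5)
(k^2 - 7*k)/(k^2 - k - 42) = k/(k + 6)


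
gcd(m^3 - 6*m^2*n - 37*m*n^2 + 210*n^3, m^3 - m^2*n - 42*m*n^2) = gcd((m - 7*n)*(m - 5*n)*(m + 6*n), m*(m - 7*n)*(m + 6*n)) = m^2 - m*n - 42*n^2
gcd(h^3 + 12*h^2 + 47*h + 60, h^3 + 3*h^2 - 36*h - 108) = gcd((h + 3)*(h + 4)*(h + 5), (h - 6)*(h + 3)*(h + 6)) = h + 3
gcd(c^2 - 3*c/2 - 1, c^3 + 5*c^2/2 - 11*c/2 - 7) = c - 2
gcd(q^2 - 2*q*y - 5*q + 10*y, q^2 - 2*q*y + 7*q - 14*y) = -q + 2*y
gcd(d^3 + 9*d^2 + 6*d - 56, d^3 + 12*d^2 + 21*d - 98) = d^2 + 5*d - 14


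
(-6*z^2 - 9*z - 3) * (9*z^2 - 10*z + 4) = -54*z^4 - 21*z^3 + 39*z^2 - 6*z - 12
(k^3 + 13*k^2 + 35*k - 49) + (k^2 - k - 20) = k^3 + 14*k^2 + 34*k - 69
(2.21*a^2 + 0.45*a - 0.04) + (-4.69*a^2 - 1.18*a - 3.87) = -2.48*a^2 - 0.73*a - 3.91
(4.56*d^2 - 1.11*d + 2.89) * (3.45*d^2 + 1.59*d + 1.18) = 15.732*d^4 + 3.4209*d^3 + 13.5864*d^2 + 3.2853*d + 3.4102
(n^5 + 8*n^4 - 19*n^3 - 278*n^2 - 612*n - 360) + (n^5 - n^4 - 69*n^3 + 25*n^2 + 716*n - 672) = 2*n^5 + 7*n^4 - 88*n^3 - 253*n^2 + 104*n - 1032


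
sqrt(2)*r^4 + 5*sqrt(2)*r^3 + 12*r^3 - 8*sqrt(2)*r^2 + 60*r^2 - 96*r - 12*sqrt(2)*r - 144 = (r - 2)*(r + 6)*(r + 6*sqrt(2))*(sqrt(2)*r + sqrt(2))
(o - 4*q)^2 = o^2 - 8*o*q + 16*q^2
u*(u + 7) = u^2 + 7*u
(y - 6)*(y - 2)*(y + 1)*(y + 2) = y^4 - 5*y^3 - 10*y^2 + 20*y + 24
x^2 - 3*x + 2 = (x - 2)*(x - 1)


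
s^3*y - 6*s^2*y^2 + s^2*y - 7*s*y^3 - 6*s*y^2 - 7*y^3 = (s - 7*y)*(s + y)*(s*y + y)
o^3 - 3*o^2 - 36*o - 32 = (o - 8)*(o + 1)*(o + 4)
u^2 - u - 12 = (u - 4)*(u + 3)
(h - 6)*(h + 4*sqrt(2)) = h^2 - 6*h + 4*sqrt(2)*h - 24*sqrt(2)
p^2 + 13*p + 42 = (p + 6)*(p + 7)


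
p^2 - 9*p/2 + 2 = (p - 4)*(p - 1/2)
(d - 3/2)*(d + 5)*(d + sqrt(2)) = d^3 + sqrt(2)*d^2 + 7*d^2/2 - 15*d/2 + 7*sqrt(2)*d/2 - 15*sqrt(2)/2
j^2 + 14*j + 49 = (j + 7)^2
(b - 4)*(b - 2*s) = b^2 - 2*b*s - 4*b + 8*s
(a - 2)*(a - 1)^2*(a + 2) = a^4 - 2*a^3 - 3*a^2 + 8*a - 4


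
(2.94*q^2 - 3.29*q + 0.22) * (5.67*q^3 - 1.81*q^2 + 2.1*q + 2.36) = 16.6698*q^5 - 23.9757*q^4 + 13.3763*q^3 - 0.368800000000001*q^2 - 7.3024*q + 0.5192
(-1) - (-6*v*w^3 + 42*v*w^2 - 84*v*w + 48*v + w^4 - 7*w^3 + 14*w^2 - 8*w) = 6*v*w^3 - 42*v*w^2 + 84*v*w - 48*v - w^4 + 7*w^3 - 14*w^2 + 8*w - 1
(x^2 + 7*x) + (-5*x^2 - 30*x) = -4*x^2 - 23*x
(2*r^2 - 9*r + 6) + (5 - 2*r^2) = 11 - 9*r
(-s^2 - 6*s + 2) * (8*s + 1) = -8*s^3 - 49*s^2 + 10*s + 2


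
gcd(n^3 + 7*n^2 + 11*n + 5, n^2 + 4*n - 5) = n + 5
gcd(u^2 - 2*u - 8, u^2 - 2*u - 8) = u^2 - 2*u - 8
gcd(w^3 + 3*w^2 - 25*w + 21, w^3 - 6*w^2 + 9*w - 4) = w - 1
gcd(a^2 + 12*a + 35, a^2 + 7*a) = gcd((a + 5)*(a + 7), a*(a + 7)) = a + 7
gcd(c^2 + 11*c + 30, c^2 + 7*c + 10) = c + 5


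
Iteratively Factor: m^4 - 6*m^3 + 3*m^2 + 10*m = (m - 5)*(m^3 - m^2 - 2*m) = m*(m - 5)*(m^2 - m - 2) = m*(m - 5)*(m + 1)*(m - 2)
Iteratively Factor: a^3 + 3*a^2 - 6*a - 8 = (a + 4)*(a^2 - a - 2) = (a + 1)*(a + 4)*(a - 2)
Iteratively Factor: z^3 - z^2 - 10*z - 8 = (z + 2)*(z^2 - 3*z - 4) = (z - 4)*(z + 2)*(z + 1)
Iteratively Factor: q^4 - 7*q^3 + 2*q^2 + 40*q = (q)*(q^3 - 7*q^2 + 2*q + 40) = q*(q - 4)*(q^2 - 3*q - 10) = q*(q - 4)*(q + 2)*(q - 5)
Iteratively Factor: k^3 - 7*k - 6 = (k + 2)*(k^2 - 2*k - 3) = (k - 3)*(k + 2)*(k + 1)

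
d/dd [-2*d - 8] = -2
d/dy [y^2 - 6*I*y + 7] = 2*y - 6*I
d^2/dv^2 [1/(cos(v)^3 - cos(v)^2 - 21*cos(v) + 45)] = (-9*sin(v)^4 + 145*sin(v)^2 - 325*cos(v)/4 - 43*cos(3*v)/4 - 28)/((cos(v) - 3)^4*(cos(v) + 5)^3)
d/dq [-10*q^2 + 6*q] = 6 - 20*q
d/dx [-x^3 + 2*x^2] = x*(4 - 3*x)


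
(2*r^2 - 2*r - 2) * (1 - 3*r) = -6*r^3 + 8*r^2 + 4*r - 2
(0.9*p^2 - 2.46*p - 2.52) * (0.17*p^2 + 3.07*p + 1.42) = 0.153*p^4 + 2.3448*p^3 - 6.7026*p^2 - 11.2296*p - 3.5784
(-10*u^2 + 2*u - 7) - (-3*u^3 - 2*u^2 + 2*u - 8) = 3*u^3 - 8*u^2 + 1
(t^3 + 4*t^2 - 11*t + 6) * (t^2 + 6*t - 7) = t^5 + 10*t^4 + 6*t^3 - 88*t^2 + 113*t - 42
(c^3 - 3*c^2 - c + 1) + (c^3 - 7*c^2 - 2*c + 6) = 2*c^3 - 10*c^2 - 3*c + 7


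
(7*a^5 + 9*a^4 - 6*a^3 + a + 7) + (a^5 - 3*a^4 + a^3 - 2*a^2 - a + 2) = 8*a^5 + 6*a^4 - 5*a^3 - 2*a^2 + 9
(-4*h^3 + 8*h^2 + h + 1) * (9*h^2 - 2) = -36*h^5 + 72*h^4 + 17*h^3 - 7*h^2 - 2*h - 2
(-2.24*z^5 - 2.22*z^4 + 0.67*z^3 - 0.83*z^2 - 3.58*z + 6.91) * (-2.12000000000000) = 4.7488*z^5 + 4.7064*z^4 - 1.4204*z^3 + 1.7596*z^2 + 7.5896*z - 14.6492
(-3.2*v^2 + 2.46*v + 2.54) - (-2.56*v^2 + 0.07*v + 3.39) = -0.64*v^2 + 2.39*v - 0.85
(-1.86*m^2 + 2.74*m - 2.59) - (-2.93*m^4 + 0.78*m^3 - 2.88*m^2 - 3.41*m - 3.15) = 2.93*m^4 - 0.78*m^3 + 1.02*m^2 + 6.15*m + 0.56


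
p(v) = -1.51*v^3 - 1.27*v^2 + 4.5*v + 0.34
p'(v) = -4.53*v^2 - 2.54*v + 4.5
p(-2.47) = 4.23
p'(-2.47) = -16.86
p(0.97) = 2.13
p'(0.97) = -2.23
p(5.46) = -258.74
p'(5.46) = -144.41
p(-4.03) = 60.41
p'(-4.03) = -58.84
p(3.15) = -45.28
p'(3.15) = -48.45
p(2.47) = -19.05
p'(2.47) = -29.41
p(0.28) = 1.47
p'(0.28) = 3.43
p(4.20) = -115.04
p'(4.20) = -86.08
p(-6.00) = 253.78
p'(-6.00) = -143.34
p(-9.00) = 957.76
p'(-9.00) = -339.57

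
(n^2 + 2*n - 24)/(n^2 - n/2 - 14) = 2*(n + 6)/(2*n + 7)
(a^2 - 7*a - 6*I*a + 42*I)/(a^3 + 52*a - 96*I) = (a - 7)/(a^2 + 6*I*a + 16)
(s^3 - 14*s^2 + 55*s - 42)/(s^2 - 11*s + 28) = (s^2 - 7*s + 6)/(s - 4)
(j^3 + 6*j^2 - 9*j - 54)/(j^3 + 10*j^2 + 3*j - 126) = (j + 3)/(j + 7)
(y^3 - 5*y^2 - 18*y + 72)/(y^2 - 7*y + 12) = (y^2 - 2*y - 24)/(y - 4)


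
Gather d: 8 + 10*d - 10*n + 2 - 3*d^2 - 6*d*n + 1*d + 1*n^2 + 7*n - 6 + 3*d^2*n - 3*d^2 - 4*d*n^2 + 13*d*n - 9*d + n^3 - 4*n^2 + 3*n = d^2*(3*n - 6) + d*(-4*n^2 + 7*n + 2) + n^3 - 3*n^2 + 4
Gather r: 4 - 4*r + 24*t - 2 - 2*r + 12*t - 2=-6*r + 36*t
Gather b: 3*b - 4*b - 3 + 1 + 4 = 2 - b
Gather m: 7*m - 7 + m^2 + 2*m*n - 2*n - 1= m^2 + m*(2*n + 7) - 2*n - 8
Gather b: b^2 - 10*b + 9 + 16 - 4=b^2 - 10*b + 21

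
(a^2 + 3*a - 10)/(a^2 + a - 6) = (a + 5)/(a + 3)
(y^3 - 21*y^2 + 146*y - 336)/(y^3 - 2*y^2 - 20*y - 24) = (y^2 - 15*y + 56)/(y^2 + 4*y + 4)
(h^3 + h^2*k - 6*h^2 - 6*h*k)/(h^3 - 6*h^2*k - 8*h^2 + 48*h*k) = (h^2 + h*k - 6*h - 6*k)/(h^2 - 6*h*k - 8*h + 48*k)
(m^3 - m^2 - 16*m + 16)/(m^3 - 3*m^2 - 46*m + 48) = (m^2 - 16)/(m^2 - 2*m - 48)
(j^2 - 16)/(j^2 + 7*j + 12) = (j - 4)/(j + 3)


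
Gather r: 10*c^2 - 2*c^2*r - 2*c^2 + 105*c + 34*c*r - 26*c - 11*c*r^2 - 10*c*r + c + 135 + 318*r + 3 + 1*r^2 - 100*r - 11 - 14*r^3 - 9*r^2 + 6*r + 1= 8*c^2 + 80*c - 14*r^3 + r^2*(-11*c - 8) + r*(-2*c^2 + 24*c + 224) + 128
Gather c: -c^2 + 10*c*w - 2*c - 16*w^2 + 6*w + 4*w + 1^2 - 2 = -c^2 + c*(10*w - 2) - 16*w^2 + 10*w - 1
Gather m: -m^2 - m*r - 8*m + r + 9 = -m^2 + m*(-r - 8) + r + 9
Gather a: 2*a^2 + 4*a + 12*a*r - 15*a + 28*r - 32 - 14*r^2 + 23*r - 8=2*a^2 + a*(12*r - 11) - 14*r^2 + 51*r - 40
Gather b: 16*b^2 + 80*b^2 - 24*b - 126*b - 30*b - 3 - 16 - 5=96*b^2 - 180*b - 24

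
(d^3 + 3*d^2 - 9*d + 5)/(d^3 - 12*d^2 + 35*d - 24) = (d^2 + 4*d - 5)/(d^2 - 11*d + 24)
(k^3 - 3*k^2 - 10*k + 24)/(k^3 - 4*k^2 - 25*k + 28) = (k^3 - 3*k^2 - 10*k + 24)/(k^3 - 4*k^2 - 25*k + 28)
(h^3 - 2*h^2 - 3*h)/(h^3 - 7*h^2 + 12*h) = (h + 1)/(h - 4)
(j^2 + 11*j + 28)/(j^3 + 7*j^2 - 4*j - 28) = (j + 4)/(j^2 - 4)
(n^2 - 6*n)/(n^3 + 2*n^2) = (n - 6)/(n*(n + 2))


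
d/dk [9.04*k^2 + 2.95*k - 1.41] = 18.08*k + 2.95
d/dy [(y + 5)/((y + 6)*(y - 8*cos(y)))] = (-(y + 5)*(y + 6)*(8*sin(y) + 1) - (y + 5)*(y - 8*cos(y)) + (y + 6)*(y - 8*cos(y)))/((y + 6)^2*(y - 8*cos(y))^2)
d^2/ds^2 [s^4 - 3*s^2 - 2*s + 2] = 12*s^2 - 6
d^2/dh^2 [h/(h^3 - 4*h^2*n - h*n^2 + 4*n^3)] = 2*(h*(-3*h^2 + 8*h*n + n^2)^2 + (-3*h^2 + 8*h*n - h*(3*h - 4*n) + n^2)*(h^3 - 4*h^2*n - h*n^2 + 4*n^3))/(h^3 - 4*h^2*n - h*n^2 + 4*n^3)^3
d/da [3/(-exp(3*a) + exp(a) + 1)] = (9*exp(2*a) - 3)*exp(a)/(-exp(3*a) + exp(a) + 1)^2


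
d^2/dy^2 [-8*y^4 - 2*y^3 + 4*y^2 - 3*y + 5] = -96*y^2 - 12*y + 8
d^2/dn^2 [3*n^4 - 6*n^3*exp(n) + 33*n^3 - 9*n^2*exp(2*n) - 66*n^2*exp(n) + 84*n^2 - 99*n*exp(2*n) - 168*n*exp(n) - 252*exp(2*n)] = -6*n^3*exp(n) - 36*n^2*exp(2*n) - 102*n^2*exp(n) + 36*n^2 - 468*n*exp(2*n) - 468*n*exp(n) + 198*n - 1422*exp(2*n) - 468*exp(n) + 168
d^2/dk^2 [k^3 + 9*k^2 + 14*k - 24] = 6*k + 18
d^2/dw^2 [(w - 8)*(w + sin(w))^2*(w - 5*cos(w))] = (16 - 2*w)*(w + sin(w))*(w - 5*cos(w))*sin(w) + (w + sin(w))^2*(5*w - 40)*cos(w) + (w + sin(w))^2*(10*sin(w) + 2) + 4*(w + sin(w))*(w - 5*cos(w))*(cos(w) + 1) + (w + sin(w))*(4*w - 32)*(5*sin(w) + 1)*(cos(w) + 1) + (w - 5*cos(w))*(2*w - 16)*(cos(w) + 1)^2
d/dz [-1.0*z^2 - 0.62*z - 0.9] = -2.0*z - 0.62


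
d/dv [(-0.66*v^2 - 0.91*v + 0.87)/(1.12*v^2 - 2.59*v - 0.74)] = (2.7286*v^2 - 0.972*v + 2.9267)/(1.2544*v^4 - 5.8016*v^3 + 5.0505*v^2 + 3.8332*v + 0.5476)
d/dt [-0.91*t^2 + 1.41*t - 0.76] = 1.41 - 1.82*t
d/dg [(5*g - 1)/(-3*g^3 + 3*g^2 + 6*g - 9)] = (-5*g^3 + 5*g^2 + 10*g - (5*g - 1)*(-3*g^2 + 2*g + 2) - 15)/(3*(g^3 - g^2 - 2*g + 3)^2)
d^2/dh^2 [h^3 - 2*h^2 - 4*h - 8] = 6*h - 4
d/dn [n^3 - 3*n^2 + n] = 3*n^2 - 6*n + 1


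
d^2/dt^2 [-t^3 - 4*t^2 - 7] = -6*t - 8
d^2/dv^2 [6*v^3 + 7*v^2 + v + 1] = 36*v + 14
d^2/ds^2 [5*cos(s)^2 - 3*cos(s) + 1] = 3*cos(s) - 10*cos(2*s)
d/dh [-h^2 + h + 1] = 1 - 2*h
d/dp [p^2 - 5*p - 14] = 2*p - 5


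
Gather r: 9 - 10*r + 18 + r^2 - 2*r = r^2 - 12*r + 27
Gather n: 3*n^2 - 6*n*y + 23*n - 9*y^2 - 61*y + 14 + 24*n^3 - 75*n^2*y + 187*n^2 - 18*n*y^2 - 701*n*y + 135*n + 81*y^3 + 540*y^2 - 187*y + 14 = 24*n^3 + n^2*(190 - 75*y) + n*(-18*y^2 - 707*y + 158) + 81*y^3 + 531*y^2 - 248*y + 28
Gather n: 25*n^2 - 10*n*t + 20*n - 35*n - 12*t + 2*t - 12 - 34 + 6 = 25*n^2 + n*(-10*t - 15) - 10*t - 40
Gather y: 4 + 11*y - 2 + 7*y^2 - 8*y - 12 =7*y^2 + 3*y - 10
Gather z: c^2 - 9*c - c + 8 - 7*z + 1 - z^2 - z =c^2 - 10*c - z^2 - 8*z + 9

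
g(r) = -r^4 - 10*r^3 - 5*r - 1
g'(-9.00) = 481.00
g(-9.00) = 773.00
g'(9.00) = -5351.00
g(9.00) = -13897.00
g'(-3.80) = -218.71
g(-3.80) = 358.21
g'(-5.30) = -252.19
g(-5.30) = 725.22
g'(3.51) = -547.58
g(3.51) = -602.77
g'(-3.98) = -228.03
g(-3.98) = 398.43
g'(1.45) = -80.27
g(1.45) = -43.16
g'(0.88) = -30.96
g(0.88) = -12.81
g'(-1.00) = -31.00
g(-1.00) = 13.00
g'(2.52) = -259.52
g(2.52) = -213.96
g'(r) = -4*r^3 - 30*r^2 - 5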